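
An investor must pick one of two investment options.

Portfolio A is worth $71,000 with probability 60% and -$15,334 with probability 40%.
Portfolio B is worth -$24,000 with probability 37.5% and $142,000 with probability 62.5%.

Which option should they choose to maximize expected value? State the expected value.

Portfolio A = 0.6 × 71000 + 0.4 × (-15334) = 42600 − 6133.6 = 36466.4
Portfolio B = 0.375 × (-24000) + 0.625 × 142000 = -9000 + 88750 = 79750

Portfolio B ($79,750)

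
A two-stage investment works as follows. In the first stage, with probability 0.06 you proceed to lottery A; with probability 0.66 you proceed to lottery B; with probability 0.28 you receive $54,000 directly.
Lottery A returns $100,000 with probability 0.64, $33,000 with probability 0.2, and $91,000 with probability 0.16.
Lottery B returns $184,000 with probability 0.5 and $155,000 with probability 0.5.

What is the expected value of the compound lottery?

EV(A) = 0.64 × 100000 + 0.2 × 33000 + 0.16 × 91000 = 64000 + 6600 + 14560 = 85160
EV(B) = 0.5 × 184000 + 0.5 × 155000 = 92000 + 77500 = 169500
Branch C: 54000 (certain)
Overall = 0.06 × 85160 + 0.66 × 169500 + 0.28 × 54000 = 5109.6 + 111870 + 15120 = 132099.6

$132,099.60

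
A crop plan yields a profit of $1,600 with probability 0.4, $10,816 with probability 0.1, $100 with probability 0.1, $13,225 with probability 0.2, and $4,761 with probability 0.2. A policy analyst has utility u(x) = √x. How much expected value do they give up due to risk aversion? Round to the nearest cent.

E[u] = 0.4·√1600 + 0.1·√10816 + 0.1·√100 + 0.2·√13225 + 0.2·√4761 = 0.4·40 + 0.1·104 + 0.1·10 + 0.2·115 + 0.2·69 = 64.2
CE = (64.2)² = 4121.64
Risk premium = EV − CE = 5328.8 − 4121.64 = 1207.16

$1,207.16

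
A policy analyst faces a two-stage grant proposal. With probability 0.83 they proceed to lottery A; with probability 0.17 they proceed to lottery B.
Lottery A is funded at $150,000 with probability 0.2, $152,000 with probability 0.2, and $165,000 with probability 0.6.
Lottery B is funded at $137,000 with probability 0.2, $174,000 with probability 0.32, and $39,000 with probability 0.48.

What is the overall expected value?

$149,608

EV(A) = 0.2 × 150000 + 0.2 × 152000 + 0.6 × 165000 = 30000 + 30400 + 99000 = 159400
EV(B) = 0.2 × 137000 + 0.32 × 174000 + 0.48 × 39000 = 27400 + 55680 + 18720 = 101800
Overall = 0.83 × 159400 + 0.17 × 101800 = 132302 + 17306 = 149608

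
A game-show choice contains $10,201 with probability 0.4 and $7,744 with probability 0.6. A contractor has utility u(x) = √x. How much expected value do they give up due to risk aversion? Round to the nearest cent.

$40.56

E[u] = 0.4·√10201 + 0.6·√7744 = 0.4·101 + 0.6·88 = 93.2
CE = (93.2)² = 8686.24
Risk premium = EV − CE = 8726.8 − 8686.24 = 40.56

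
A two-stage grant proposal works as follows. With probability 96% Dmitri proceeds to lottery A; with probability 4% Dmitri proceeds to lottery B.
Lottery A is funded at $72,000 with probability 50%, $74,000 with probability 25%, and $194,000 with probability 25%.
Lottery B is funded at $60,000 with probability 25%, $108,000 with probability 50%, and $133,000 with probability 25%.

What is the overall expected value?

EV(A) = 0.5 × 72000 + 0.25 × 74000 + 0.25 × 194000 = 36000 + 18500 + 48500 = 103000
EV(B) = 0.25 × 60000 + 0.5 × 108000 + 0.25 × 133000 = 15000 + 54000 + 33250 = 102250
Overall = 0.96 × 103000 + 0.04 × 102250 = 98880 + 4090 = 102970

$102,970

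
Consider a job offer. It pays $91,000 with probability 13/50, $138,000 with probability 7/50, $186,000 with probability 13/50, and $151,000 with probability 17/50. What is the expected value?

$142,680

EV = 13/50 × 91000 + 7/50 × 138000 + 13/50 × 186000 + 17/50 × 151000 = 23660 + 19320 + 48360 + 51340 = 142680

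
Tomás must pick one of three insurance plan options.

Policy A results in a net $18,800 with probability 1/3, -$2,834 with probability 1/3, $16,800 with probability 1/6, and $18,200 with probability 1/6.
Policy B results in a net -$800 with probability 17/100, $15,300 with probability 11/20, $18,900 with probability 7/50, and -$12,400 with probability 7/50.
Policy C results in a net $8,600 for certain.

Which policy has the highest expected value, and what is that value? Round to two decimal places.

Policy A = 1/3 × 18800 + 1/3 × (-2834) + 1/6 × 16800 + 1/6 × 18200 = 6266.6667 − 944.6667 + 2800 + 3033.3333 = 11155.3333
Policy B = 17/100 × (-800) + 11/20 × 15300 + 7/50 × 18900 + 7/50 × (-12400) = -136 + 8415 + 2646 − 1736 = 9189
Policy C: 8600 (certain)

Policy A ($11,155.33)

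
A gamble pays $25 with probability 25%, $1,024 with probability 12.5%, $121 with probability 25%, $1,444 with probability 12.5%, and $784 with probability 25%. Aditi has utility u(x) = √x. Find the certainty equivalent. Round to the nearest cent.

E[u] = 0.25·√25 + 0.125·√1024 + 0.25·√121 + 0.125·√1444 + 0.25·√784 = 0.25·5 + 0.125·32 + 0.25·11 + 0.125·38 + 0.25·28 = 19.75
CE = (19.75)² = 390.0625

$390.06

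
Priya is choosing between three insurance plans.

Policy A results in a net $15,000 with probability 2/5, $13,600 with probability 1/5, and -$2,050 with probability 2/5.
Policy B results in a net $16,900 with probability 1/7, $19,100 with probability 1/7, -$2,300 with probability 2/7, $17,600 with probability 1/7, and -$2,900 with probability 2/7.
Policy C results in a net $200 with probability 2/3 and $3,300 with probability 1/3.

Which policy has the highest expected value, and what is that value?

Policy A ($7,900)

Policy A = 2/5 × 15000 + 1/5 × 13600 + 2/5 × (-2050) = 6000 + 2720 − 820 = 7900
Policy B = 1/7 × 16900 + 1/7 × 19100 + 2/7 × (-2300) + 1/7 × 17600 + 2/7 × (-2900) = 2414.2857 + 2728.5714 − 657.1429 + 2514.2857 − 828.5714 = 6171.4286
Policy C = 2/3 × 200 + 1/3 × 3300 = 133.3333 + 1100 = 1233.3333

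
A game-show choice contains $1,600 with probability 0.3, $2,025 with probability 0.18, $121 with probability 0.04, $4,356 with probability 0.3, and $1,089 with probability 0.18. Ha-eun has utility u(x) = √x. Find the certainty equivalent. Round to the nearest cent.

$2,141.84

E[u] = 0.3·√1600 + 0.18·√2025 + 0.04·√121 + 0.3·√4356 + 0.18·√1089 = 0.3·40 + 0.18·45 + 0.04·11 + 0.3·66 + 0.18·33 = 46.28
CE = (46.28)² = 2141.8384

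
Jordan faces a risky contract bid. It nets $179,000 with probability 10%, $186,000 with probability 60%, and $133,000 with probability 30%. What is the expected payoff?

$169,400

EV = 0.1 × 179000 + 0.6 × 186000 + 0.3 × 133000 = 17900 + 111600 + 39900 = 169400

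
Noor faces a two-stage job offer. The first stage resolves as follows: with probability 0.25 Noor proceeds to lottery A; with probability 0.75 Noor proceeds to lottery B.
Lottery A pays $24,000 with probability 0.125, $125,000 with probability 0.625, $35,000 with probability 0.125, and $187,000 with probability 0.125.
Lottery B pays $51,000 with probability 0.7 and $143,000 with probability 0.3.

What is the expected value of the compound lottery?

$86,168.75

EV(A) = 0.125 × 24000 + 0.625 × 125000 + 0.125 × 35000 + 0.125 × 187000 = 3000 + 78125 + 4375 + 23375 = 108875
EV(B) = 0.7 × 51000 + 0.3 × 143000 = 35700 + 42900 = 78600
Overall = 0.25 × 108875 + 0.75 × 78600 = 27218.75 + 58950 = 86168.75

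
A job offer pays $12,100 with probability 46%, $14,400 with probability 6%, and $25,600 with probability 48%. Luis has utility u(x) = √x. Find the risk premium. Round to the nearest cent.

$600.84

E[u] = 0.46·√12100 + 0.06·√14400 + 0.48·√25600 = 0.46·110 + 0.06·120 + 0.48·160 = 134.6
CE = (134.6)² = 18117.16
Risk premium = EV − CE = 18718 − 18117.16 = 600.84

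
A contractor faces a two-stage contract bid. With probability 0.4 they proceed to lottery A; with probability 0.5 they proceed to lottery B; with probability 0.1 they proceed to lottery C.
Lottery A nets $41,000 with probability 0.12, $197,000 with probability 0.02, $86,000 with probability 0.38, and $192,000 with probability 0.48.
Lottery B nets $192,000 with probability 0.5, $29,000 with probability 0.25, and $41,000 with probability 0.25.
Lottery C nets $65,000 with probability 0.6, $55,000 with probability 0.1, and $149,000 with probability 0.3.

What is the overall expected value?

EV(A) = 0.12 × 41000 + 0.02 × 197000 + 0.38 × 86000 + 0.48 × 192000 = 4920 + 3940 + 32680 + 92160 = 133700
EV(B) = 0.5 × 192000 + 0.25 × 29000 + 0.25 × 41000 = 96000 + 7250 + 10250 = 113500
EV(C) = 0.6 × 65000 + 0.1 × 55000 + 0.3 × 149000 = 39000 + 5500 + 44700 = 89200
Overall = 0.4 × 133700 + 0.5 × 113500 + 0.1 × 89200 = 53480 + 56750 + 8920 = 119150

$119,150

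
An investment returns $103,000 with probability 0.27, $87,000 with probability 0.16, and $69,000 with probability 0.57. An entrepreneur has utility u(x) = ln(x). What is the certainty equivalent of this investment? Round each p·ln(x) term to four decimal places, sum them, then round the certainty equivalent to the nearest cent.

$79,793.71

E[u] = 0.27·ln(103000) + 0.16·ln(87000) + 0.57·ln(69000) = 3.1165 + 1.8198 + 6.3509 = 11.2872
CE = e^11.2872 ≈ 79793.71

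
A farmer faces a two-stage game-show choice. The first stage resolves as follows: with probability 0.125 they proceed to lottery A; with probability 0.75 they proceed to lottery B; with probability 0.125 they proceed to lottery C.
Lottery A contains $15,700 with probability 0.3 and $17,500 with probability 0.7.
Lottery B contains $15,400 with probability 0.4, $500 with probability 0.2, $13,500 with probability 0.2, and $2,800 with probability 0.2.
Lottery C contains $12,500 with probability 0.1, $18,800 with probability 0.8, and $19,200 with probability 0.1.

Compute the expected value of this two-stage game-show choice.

EV(A) = 0.3 × 15700 + 0.7 × 17500 = 4710 + 12250 = 16960
EV(B) = 0.4 × 15400 + 0.2 × 500 + 0.2 × 13500 + 0.2 × 2800 = 6160 + 100 + 2700 + 560 = 9520
EV(C) = 0.1 × 12500 + 0.8 × 18800 + 0.1 × 19200 = 1250 + 15040 + 1920 = 18210
Overall = 0.125 × 16960 + 0.75 × 9520 + 0.125 × 18210 = 2120 + 7140 + 2276.25 = 11536.25

$11,536.25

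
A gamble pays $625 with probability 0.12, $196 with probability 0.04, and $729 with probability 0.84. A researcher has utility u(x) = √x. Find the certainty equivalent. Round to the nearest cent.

$688.54

E[u] = 0.12·√625 + 0.04·√196 + 0.84·√729 = 0.12·25 + 0.04·14 + 0.84·27 = 26.24
CE = (26.24)² = 688.5376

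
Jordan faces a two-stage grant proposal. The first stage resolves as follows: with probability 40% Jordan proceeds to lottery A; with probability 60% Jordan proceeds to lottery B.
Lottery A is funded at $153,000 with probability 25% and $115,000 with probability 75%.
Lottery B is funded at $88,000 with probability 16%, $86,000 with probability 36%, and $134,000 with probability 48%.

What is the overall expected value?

$115,416

EV(A) = 0.25 × 153000 + 0.75 × 115000 = 38250 + 86250 = 124500
EV(B) = 0.16 × 88000 + 0.36 × 86000 + 0.48 × 134000 = 14080 + 30960 + 64320 = 109360
Overall = 0.4 × 124500 + 0.6 × 109360 = 49800 + 65616 = 115416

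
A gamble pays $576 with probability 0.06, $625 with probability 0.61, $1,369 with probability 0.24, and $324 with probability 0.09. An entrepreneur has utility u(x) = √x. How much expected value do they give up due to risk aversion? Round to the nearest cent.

$34.23

E[u] = 0.06·√576 + 0.61·√625 + 0.24·√1369 + 0.09·√324 = 0.06·24 + 0.61·25 + 0.24·37 + 0.09·18 = 27.19
CE = (27.19)² = 739.2961
Risk premium = EV − CE = 773.53 − 739.2961 = 34.2339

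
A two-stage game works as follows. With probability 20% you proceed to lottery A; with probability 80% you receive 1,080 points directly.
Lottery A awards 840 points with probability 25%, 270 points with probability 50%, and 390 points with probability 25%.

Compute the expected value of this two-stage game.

EV(A) = 0.25 × 840 + 0.5 × 270 + 0.25 × 390 = 210 + 135 + 97.5 = 442.5
Branch B: 1080 (certain)
Overall = 0.2 × 442.5 + 0.8 × 1080 = 88.5 + 864 = 952.5

952.5 points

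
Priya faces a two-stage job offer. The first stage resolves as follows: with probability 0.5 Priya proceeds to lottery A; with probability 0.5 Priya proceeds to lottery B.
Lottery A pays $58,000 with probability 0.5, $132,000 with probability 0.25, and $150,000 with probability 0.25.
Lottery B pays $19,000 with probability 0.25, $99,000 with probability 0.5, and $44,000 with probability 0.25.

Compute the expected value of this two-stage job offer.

$82,375

EV(A) = 0.5 × 58000 + 0.25 × 132000 + 0.25 × 150000 = 29000 + 33000 + 37500 = 99500
EV(B) = 0.25 × 19000 + 0.5 × 99000 + 0.25 × 44000 = 4750 + 49500 + 11000 = 65250
Overall = 0.5 × 99500 + 0.5 × 65250 = 49750 + 32625 = 82375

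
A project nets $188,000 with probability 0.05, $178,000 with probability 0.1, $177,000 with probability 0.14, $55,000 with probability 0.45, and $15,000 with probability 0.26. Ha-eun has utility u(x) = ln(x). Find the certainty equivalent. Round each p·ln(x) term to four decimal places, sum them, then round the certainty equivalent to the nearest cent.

E[u] = 0.05·ln(188000) + 0.1·ln(178000) + 0.14·ln(177000) + 0.45·ln(55000) + 0.26·ln(15000) = 0.6072 + 1.2090 + 1.6917 + 4.9118 + 2.5001 = 10.9198
CE = e^10.9198 ≈ 55259.75

$55,259.75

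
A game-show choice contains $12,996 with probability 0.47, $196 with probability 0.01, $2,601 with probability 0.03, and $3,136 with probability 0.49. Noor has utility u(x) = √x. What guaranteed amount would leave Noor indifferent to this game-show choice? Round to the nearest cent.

E[u] = 0.47·√12996 + 0.01·√196 + 0.03·√2601 + 0.49·√3136 = 0.47·114 + 0.01·14 + 0.03·51 + 0.49·56 = 82.69
CE = (82.69)² = 6837.6361

$6,837.64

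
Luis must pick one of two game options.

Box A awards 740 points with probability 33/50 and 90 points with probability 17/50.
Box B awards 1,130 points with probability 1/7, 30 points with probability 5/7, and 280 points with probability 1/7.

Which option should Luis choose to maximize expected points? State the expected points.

Box A = 33/50 × 740 + 17/50 × 90 = 488.4 + 30.6 = 519
Box B = 1/7 × 1130 + 5/7 × 30 + 1/7 × 280 = 161.4286 + 21.4286 + 40 = 222.8571

Box A (519 points)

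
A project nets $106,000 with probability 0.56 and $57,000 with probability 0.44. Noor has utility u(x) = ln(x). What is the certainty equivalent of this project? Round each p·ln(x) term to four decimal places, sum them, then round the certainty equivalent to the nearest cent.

$80,684.36

E[u] = 0.56·ln(106000) + 0.44·ln(57000) = 6.4799 + 4.8184 = 11.2983
CE = e^11.2983 ≈ 80684.36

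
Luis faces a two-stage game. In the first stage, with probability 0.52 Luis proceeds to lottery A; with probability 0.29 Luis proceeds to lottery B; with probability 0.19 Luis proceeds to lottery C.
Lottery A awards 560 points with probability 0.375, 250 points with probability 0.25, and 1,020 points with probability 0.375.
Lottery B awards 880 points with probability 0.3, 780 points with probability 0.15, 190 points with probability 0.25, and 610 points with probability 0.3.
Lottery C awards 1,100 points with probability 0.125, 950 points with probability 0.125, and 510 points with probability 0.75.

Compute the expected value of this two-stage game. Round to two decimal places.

EV(A) = 0.375 × 560 + 0.25 × 250 + 0.375 × 1020 = 210 + 62.5 + 382.5 = 655
EV(B) = 0.3 × 880 + 0.15 × 780 + 0.25 × 190 + 0.3 × 610 = 264 + 117 + 47.5 + 183 = 611.5
EV(C) = 0.125 × 1100 + 0.125 × 950 + 0.75 × 510 = 137.5 + 118.75 + 382.5 = 638.75
Overall = 0.52 × 655 + 0.29 × 611.5 + 0.19 × 638.75 = 340.6 + 177.335 + 121.3625 = 639.2975

639.30 points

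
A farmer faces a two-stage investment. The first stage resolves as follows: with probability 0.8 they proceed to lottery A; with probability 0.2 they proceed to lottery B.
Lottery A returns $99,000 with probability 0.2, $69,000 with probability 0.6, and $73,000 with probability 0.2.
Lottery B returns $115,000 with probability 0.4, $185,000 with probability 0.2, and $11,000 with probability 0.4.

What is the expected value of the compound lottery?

$78,120

EV(A) = 0.2 × 99000 + 0.6 × 69000 + 0.2 × 73000 = 19800 + 41400 + 14600 = 75800
EV(B) = 0.4 × 115000 + 0.2 × 185000 + 0.4 × 11000 = 46000 + 37000 + 4400 = 87400
Overall = 0.8 × 75800 + 0.2 × 87400 = 60640 + 17480 = 78120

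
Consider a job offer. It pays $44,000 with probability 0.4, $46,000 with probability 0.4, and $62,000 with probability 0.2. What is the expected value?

EV = 0.4 × 44000 + 0.4 × 46000 + 0.2 × 62000 = 17600 + 18400 + 12400 = 48400

$48,400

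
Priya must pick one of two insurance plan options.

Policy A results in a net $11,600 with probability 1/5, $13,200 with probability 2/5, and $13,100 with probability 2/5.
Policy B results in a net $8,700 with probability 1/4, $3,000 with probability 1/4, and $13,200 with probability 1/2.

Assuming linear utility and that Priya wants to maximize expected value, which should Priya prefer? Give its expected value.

Policy A = 1/5 × 11600 + 2/5 × 13200 + 2/5 × 13100 = 2320 + 5280 + 5240 = 12840
Policy B = 1/4 × 8700 + 1/4 × 3000 + 1/2 × 13200 = 2175 + 750 + 6600 = 9525

Policy A ($12,840)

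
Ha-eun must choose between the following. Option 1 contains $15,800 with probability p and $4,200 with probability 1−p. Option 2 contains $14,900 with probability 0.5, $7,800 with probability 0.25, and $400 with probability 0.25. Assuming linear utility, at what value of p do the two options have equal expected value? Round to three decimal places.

EV(Option 2) = 0.5 × 14900 + 0.25 × 7800 + 0.25 × 400 = 7450 + 1950 + 100 = 9500
p·15800 + (1−p)·4200 = 9500
11600p + 4200 = 9500
p = (9500 − 4200) / 11600

p = 0.457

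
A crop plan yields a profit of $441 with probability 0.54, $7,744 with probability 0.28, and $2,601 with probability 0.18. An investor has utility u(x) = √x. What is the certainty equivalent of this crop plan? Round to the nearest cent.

E[u] = 0.54·√441 + 0.28·√7744 + 0.18·√2601 = 0.54·21 + 0.28·88 + 0.18·51 = 45.16
CE = (45.16)² = 2039.4256

$2,039.43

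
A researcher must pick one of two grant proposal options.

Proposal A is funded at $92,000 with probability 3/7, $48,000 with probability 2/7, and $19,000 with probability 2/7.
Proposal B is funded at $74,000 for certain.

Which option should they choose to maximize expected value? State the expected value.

Proposal A = 3/7 × 92000 + 2/7 × 48000 + 2/7 × 19000 = 39428.5714 + 13714.2857 + 5428.5714 = 58571.4286
Proposal B: 74000 (certain)

Proposal B ($74,000)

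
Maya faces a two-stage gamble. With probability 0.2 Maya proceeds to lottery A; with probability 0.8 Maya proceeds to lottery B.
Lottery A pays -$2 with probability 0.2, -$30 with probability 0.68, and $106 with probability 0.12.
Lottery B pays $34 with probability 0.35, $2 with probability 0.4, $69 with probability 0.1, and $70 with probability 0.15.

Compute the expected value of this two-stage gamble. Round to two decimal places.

$22.46

EV(A) = 0.2 × (-2) + 0.68 × (-30) + 0.12 × 106 = -0.4 − 20.4 + 12.72 = -8.08
EV(B) = 0.35 × 34 + 0.4 × 2 + 0.1 × 69 + 0.15 × 70 = 11.9 + 0.8 + 6.9 + 10.5 = 30.1
Overall = 0.2 × (-8.08) + 0.8 × 30.1 = -1.616 + 24.08 = 22.464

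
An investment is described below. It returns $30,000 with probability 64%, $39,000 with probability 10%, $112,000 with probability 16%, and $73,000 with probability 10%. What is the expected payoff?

$48,320

EV = 0.64 × 30000 + 0.1 × 39000 + 0.16 × 112000 + 0.1 × 73000 = 19200 + 3900 + 17920 + 7300 = 48320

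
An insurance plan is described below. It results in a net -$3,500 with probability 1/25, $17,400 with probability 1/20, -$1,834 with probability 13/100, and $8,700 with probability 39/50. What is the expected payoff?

$7,277.58

EV = 1/25 × (-3500) + 1/20 × 17400 + 13/100 × (-1834) + 39/50 × 8700 = -140 + 870 − 238.42 + 6786 = 7277.58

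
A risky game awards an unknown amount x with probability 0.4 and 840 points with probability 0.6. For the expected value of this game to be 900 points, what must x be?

0.4·x + 0.6·840 = 900
0.4·x = 900 − 504 = 396
x = 396 / 0.4 = 990

x = 990 points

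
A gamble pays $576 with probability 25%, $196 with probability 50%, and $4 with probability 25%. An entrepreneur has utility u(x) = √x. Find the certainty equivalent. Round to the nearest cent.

$182.25

E[u] = 0.25·√576 + 0.5·√196 + 0.25·√4 = 0.25·24 + 0.5·14 + 0.25·2 = 13.5
CE = (13.5)² = 182.25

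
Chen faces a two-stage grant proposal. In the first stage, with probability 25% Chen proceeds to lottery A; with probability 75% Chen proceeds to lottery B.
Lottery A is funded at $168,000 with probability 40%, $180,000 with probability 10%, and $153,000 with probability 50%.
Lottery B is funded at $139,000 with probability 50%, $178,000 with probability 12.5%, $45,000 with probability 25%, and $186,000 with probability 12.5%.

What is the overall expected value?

$135,112.50

EV(A) = 0.4 × 168000 + 0.1 × 180000 + 0.5 × 153000 = 67200 + 18000 + 76500 = 161700
EV(B) = 0.5 × 139000 + 0.125 × 178000 + 0.25 × 45000 + 0.125 × 186000 = 69500 + 22250 + 11250 + 23250 = 126250
Overall = 0.25 × 161700 + 0.75 × 126250 = 40425 + 94687.5 = 135112.5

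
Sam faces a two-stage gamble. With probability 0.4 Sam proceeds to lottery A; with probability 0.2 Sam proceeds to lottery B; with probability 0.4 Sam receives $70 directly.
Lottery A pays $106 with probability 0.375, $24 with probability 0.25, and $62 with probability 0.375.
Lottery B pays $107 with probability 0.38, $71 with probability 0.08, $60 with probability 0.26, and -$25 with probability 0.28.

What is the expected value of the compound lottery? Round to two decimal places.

$66.59

EV(A) = 0.375 × 106 + 0.25 × 24 + 0.375 × 62 = 39.75 + 6 + 23.25 = 69
EV(B) = 0.38 × 107 + 0.08 × 71 + 0.26 × 60 + 0.28 × (-25) = 40.66 + 5.68 + 15.6 − 7 = 54.94
Branch C: 70 (certain)
Overall = 0.4 × 69 + 0.2 × 54.94 + 0.4 × 70 = 27.6 + 10.988 + 28 = 66.588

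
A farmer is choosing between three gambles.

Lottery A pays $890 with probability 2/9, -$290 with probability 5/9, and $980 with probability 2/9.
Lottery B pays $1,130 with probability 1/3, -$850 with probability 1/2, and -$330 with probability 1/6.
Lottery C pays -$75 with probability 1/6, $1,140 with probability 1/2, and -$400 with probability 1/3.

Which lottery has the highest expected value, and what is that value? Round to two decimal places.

Lottery A = 2/9 × 890 + 5/9 × (-290) + 2/9 × 980 = 197.7778 − 161.1111 + 217.7778 = 254.4444
Lottery B = 1/3 × 1130 + 1/2 × (-850) + 1/6 × (-330) = 376.6667 − 425 − 55 = -103.3333
Lottery C = 1/6 × (-75) + 1/2 × 1140 + 1/3 × (-400) = -12.5 + 570 − 133.3333 = 424.1667

Lottery C ($424.17)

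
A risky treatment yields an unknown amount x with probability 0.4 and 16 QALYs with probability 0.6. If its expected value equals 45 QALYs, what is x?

0.4·x + 0.6·16 = 45
0.4·x = 45 − 9.6 = 35.4
x = 35.4 / 0.4 = 88.5

x = 88.5 QALYs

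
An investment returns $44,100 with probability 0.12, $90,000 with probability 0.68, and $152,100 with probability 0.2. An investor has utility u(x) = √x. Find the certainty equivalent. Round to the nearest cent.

$94,371.84

E[u] = 0.12·√44100 + 0.68·√90000 + 0.2·√152100 = 0.12·210 + 0.68·300 + 0.2·390 = 307.2
CE = (307.2)² = 94371.84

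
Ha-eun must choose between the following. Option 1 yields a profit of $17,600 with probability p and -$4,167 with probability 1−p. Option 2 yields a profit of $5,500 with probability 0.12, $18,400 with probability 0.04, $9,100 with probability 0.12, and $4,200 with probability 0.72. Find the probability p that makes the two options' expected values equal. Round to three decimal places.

EV(Option 2) = 0.12 × 5500 + 0.04 × 18400 + 0.12 × 9100 + 0.72 × 4200 = 660 + 736 + 1092 + 3024 = 5512
p·17600 + (1−p)·(-4167) = 5512
21767p − 4167 = 5512
p = (5512 + 4167) / 21767

p = 0.445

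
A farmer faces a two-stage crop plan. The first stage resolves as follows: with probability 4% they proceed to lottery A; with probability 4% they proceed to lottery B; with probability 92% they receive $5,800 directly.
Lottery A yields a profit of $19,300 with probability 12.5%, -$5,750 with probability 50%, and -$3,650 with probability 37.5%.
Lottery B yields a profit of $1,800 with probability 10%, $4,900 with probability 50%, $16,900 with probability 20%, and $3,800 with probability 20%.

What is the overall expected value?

$5,533.55

EV(A) = 0.125 × 19300 + 0.5 × (-5750) + 0.375 × (-3650) = 2412.5 − 2875 − 1368.75 = -1831.25
EV(B) = 0.1 × 1800 + 0.5 × 4900 + 0.2 × 16900 + 0.2 × 3800 = 180 + 2450 + 3380 + 760 = 6770
Branch C: 5800 (certain)
Overall = 0.04 × (-1831.25) + 0.04 × 6770 + 0.92 × 5800 = -73.25 + 270.8 + 5336 = 5533.55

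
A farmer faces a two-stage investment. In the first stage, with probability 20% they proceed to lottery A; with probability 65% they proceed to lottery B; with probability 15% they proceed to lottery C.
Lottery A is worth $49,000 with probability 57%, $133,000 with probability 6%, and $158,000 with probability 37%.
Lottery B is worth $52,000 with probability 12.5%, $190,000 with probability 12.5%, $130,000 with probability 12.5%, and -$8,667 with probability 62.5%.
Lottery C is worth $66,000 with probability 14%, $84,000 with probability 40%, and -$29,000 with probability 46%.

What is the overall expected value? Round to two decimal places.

$50,003.03

EV(A) = 0.57 × 49000 + 0.06 × 133000 + 0.37 × 158000 = 27930 + 7980 + 58460 = 94370
EV(B) = 0.125 × 52000 + 0.125 × 190000 + 0.125 × 130000 + 0.625 × (-8667) = 6500 + 23750 + 16250 − 5416.875 = 41083.125
EV(C) = 0.14 × 66000 + 0.4 × 84000 + 0.46 × (-29000) = 9240 + 33600 − 13340 = 29500
Overall = 0.2 × 94370 + 0.65 × 41083.125 + 0.15 × 29500 = 18874 + 26704.03125 + 4425 = 50003.03125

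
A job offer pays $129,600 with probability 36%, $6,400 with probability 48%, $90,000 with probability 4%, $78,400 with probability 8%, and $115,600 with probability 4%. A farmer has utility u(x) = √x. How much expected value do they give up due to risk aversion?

E[u] = 0.36·√129600 + 0.48·√6400 + 0.04·√90000 + 0.08·√78400 + 0.04·√115600 = 0.36·360 + 0.48·80 + 0.04·300 + 0.08·280 + 0.04·340 = 216
CE = (216)² = 46656
Risk premium = EV − CE = 64224 − 46656 = 17568

$17,568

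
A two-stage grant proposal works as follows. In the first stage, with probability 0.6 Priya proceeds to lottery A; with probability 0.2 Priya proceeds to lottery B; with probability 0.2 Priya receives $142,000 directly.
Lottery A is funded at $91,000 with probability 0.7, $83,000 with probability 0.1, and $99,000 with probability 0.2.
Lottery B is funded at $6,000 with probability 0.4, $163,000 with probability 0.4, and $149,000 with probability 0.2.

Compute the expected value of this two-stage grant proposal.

$102,960

EV(A) = 0.7 × 91000 + 0.1 × 83000 + 0.2 × 99000 = 63700 + 8300 + 19800 = 91800
EV(B) = 0.4 × 6000 + 0.4 × 163000 + 0.2 × 149000 = 2400 + 65200 + 29800 = 97400
Branch C: 142000 (certain)
Overall = 0.6 × 91800 + 0.2 × 97400 + 0.2 × 142000 = 55080 + 19480 + 28400 = 102960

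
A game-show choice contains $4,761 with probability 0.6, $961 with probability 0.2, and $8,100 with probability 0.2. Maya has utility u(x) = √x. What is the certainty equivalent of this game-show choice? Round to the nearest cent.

$4,303.36

E[u] = 0.6·√4761 + 0.2·√961 + 0.2·√8100 = 0.6·69 + 0.2·31 + 0.2·90 = 65.6
CE = (65.6)² = 4303.36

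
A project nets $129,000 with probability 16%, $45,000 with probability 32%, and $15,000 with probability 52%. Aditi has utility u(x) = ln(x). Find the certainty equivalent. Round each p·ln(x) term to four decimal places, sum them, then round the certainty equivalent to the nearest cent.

$30,079.53

E[u] = 0.16·ln(129000) + 0.32·ln(45000) + 0.52·ln(15000) = 1.8828 + 3.4286 + 5.0002 = 10.3116
CE = e^10.3116 ≈ 30079.53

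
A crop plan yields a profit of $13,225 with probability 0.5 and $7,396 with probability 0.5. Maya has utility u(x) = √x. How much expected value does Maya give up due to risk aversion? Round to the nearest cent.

E[u] = 0.5·√13225 + 0.5·√7396 = 0.5·115 + 0.5·86 = 100.5
CE = (100.5)² = 10100.25
Risk premium = EV − CE = 10310.5 − 10100.25 = 210.25

$210.25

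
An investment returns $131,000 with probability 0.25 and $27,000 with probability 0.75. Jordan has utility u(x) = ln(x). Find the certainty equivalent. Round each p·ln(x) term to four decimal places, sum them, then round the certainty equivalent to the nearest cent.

E[u] = 0.25·ln(131000) + 0.75·ln(27000) = 2.9457 + 7.6527 = 10.5984
CE = e^10.5984 ≈ 40070.67

$40,070.67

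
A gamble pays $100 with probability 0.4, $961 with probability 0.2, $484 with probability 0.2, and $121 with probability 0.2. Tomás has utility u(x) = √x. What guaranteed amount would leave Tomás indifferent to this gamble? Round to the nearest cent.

E[u] = 0.4·√100 + 0.2·√961 + 0.2·√484 + 0.2·√121 = 0.4·10 + 0.2·31 + 0.2·22 + 0.2·11 = 16.8
CE = (16.8)² = 282.24

$282.24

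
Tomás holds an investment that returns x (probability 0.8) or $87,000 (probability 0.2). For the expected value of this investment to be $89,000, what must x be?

0.8·x + 0.2·87000 = 89000
0.8·x = 89000 − 17400 = 71600
x = 71600 / 0.8 = 89500

x = $89,500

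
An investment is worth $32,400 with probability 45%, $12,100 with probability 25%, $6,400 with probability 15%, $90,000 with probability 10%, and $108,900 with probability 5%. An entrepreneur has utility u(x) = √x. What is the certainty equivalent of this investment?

$27,889

E[u] = 0.45·√32400 + 0.25·√12100 + 0.15·√6400 + 0.1·√90000 + 0.05·√108900 = 0.45·180 + 0.25·110 + 0.15·80 + 0.1·300 + 0.05·330 = 167
CE = (167)² = 27889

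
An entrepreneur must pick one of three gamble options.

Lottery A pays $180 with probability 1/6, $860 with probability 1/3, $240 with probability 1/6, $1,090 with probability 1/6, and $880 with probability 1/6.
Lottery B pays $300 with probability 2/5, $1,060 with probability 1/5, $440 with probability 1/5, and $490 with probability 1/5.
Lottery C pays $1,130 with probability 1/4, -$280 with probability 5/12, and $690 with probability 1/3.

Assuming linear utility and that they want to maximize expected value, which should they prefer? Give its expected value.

Lottery A ($685)

Lottery A = 1/6 × 180 + 1/3 × 860 + 1/6 × 240 + 1/6 × 1090 + 1/6 × 880 = 30 + 286.6667 + 40 + 181.6667 + 146.6667 = 685
Lottery B = 2/5 × 300 + 1/5 × 1060 + 1/5 × 440 + 1/5 × 490 = 120 + 212 + 88 + 98 = 518
Lottery C = 1/4 × 1130 + 5/12 × (-280) + 1/3 × 690 = 282.5 − 116.6667 + 230 = 395.8333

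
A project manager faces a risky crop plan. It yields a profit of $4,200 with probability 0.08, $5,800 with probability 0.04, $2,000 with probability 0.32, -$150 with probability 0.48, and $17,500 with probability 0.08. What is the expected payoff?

$2,536

EV = 0.08 × 4200 + 0.04 × 5800 + 0.32 × 2000 + 0.48 × (-150) + 0.08 × 17500 = 336 + 232 + 640 − 72 + 1400 = 2536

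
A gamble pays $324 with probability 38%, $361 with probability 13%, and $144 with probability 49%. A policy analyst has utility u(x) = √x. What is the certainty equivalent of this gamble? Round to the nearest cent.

E[u] = 0.38·√324 + 0.13·√361 + 0.49·√144 = 0.38·18 + 0.13·19 + 0.49·12 = 15.19
CE = (15.19)² = 230.7361

$230.74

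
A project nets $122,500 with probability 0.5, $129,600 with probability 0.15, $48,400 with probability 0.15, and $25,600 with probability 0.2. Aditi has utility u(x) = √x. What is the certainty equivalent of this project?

E[u] = 0.5·√122500 + 0.15·√129600 + 0.15·√48400 + 0.2·√25600 = 0.5·350 + 0.15·360 + 0.15·220 + 0.2·160 = 294
CE = (294)² = 86436

$86,436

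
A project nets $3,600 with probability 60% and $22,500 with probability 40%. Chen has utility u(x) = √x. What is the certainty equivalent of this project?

$9,216

E[u] = 0.6·√3600 + 0.4·√22500 = 0.6·60 + 0.4·150 = 96
CE = (96)² = 9216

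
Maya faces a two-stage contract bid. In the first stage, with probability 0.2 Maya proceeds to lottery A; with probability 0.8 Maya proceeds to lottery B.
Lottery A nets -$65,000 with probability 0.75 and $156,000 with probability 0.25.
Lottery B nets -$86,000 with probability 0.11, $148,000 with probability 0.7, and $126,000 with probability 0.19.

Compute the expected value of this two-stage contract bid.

EV(A) = 0.75 × (-65000) + 0.25 × 156000 = -48750 + 39000 = -9750
EV(B) = 0.11 × (-86000) + 0.7 × 148000 + 0.19 × 126000 = -9460 + 103600 + 23940 = 118080
Overall = 0.2 × (-9750) + 0.8 × 118080 = -1950 + 94464 = 92514

$92,514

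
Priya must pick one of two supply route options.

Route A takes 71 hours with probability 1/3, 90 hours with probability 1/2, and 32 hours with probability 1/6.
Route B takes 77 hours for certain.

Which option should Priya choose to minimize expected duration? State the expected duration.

Route A (74 hours)

Route A = 1/3 × 71 + 1/2 × 90 + 1/6 × 32 = 23.6667 + 45 + 5.3333 = 74
Route B: 77 (certain)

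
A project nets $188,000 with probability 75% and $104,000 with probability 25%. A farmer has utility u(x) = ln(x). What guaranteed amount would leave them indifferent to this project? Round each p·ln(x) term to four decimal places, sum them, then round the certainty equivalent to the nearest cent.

E[u] = 0.75·ln(188000) + 0.25·ln(104000) = 9.1081 + 2.8880 = 11.9961
CE = e^11.9961 ≈ 162121.28

$162,121.28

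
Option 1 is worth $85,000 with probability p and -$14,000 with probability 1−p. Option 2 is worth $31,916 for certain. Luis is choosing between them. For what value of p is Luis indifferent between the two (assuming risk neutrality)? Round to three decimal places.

p = 0.464

p·85000 + (1−p)·(-14000) = 31916
99000p − 14000 = 31916
p = (31916 + 14000) / 99000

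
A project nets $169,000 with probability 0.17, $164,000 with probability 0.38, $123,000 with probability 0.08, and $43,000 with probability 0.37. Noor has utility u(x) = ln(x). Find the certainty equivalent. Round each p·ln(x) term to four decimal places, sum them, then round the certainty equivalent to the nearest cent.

$98,164.51

E[u] = 0.17·ln(169000) + 0.38·ln(164000) + 0.08·ln(123000) + 0.37·ln(43000) = 2.0464 + 4.5629 + 0.9376 + 3.9475 = 11.4944
CE = e^11.4944 ≈ 98164.51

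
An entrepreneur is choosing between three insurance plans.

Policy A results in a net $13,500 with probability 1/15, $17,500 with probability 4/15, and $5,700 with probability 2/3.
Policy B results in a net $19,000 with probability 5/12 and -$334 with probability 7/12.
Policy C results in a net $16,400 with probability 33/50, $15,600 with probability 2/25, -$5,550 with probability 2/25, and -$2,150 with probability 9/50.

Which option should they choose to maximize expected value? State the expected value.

Policy A = 1/15 × 13500 + 4/15 × 17500 + 2/3 × 5700 = 900 + 4666.6667 + 3800 = 9366.6667
Policy B = 5/12 × 19000 + 7/12 × (-334) = 7916.6667 − 194.8333 = 7721.8333
Policy C = 33/50 × 16400 + 2/25 × 15600 + 2/25 × (-5550) + 9/50 × (-2150) = 10824 + 1248 − 444 − 387 = 11241

Policy C ($11,241)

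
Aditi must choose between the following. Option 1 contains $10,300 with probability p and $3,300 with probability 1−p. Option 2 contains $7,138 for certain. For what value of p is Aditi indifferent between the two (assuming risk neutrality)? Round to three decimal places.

p = 0.548

p·10300 + (1−p)·3300 = 7138
7000p + 3300 = 7138
p = (7138 − 3300) / 7000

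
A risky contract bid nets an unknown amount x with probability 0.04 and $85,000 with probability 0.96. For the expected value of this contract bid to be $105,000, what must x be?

0.04·x + 0.96·85000 = 105000
0.04·x = 105000 − 81600 = 23400
x = 23400 / 0.04 = 585000

x = $585,000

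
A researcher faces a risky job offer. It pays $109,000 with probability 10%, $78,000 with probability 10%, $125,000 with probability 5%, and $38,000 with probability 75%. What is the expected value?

EV = 0.1 × 109000 + 0.1 × 78000 + 0.05 × 125000 + 0.75 × 38000 = 10900 + 7800 + 6250 + 28500 = 53450

$53,450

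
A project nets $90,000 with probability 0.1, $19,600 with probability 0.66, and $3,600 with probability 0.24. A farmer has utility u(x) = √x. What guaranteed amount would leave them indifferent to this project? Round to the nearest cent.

$18,714.24

E[u] = 0.1·√90000 + 0.66·√19600 + 0.24·√3600 = 0.1·300 + 0.66·140 + 0.24·60 = 136.8
CE = (136.8)² = 18714.24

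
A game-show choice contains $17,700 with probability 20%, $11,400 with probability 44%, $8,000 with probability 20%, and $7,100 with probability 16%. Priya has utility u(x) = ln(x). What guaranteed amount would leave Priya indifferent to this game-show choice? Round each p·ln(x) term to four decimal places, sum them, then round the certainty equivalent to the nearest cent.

$10,751.49

E[u] = 0.2·ln(17700) + 0.44·ln(11400) + 0.2·ln(8000) + 0.16·ln(7100) = 1.9563 + 4.1102 + 1.7974 + 1.4189 = 9.2828
CE = e^9.2828 ≈ 10751.49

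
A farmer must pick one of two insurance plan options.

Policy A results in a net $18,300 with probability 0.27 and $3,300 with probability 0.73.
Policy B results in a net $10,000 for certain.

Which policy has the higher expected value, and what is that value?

Policy A = 0.27 × 18300 + 0.73 × 3300 = 4941 + 2409 = 7350
Policy B: 10000 (certain)

Policy B ($10,000)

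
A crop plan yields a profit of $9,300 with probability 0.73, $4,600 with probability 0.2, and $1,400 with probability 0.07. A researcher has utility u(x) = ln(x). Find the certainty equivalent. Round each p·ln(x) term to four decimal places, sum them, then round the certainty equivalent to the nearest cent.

$7,076.25

E[u] = 0.73·ln(9300) + 0.2·ln(4600) + 0.07·ln(1400) = 6.6706 + 1.6868 + 0.5071 = 8.8645
CE = e^8.8645 ≈ 7076.25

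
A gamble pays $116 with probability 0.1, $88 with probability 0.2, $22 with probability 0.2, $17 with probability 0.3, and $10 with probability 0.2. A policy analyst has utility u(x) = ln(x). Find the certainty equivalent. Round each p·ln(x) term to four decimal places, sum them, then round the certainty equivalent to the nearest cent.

E[u] = 0.1·ln(116) + 0.2·ln(88) + 0.2·ln(22) + 0.3·ln(17) + 0.2·ln(10) = 0.4754 + 0.8955 + 0.6182 + 0.8500 + 0.4605 = 3.2996
CE = e^3.2996 ≈ 27.10

$27.10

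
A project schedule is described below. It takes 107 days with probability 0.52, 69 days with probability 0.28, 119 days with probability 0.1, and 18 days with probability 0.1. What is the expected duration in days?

EV = 0.52 × 107 + 0.28 × 69 + 0.1 × 119 + 0.1 × 18 = 55.64 + 19.32 + 11.9 + 1.8 = 88.66

88.66 days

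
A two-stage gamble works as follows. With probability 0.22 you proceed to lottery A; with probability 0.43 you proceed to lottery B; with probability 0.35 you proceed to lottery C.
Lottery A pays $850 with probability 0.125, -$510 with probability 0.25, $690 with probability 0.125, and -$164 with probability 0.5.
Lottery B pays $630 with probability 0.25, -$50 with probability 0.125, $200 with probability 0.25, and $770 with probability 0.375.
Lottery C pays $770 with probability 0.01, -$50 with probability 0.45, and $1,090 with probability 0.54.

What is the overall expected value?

EV(A) = 0.125 × 850 + 0.25 × (-510) + 0.125 × 690 + 0.5 × (-164) = 106.25 − 127.5 + 86.25 − 82 = -17
EV(B) = 0.25 × 630 + 0.125 × (-50) + 0.25 × 200 + 0.375 × 770 = 157.5 − 6.25 + 50 + 288.75 = 490
EV(C) = 0.01 × 770 + 0.45 × (-50) + 0.54 × 1090 = 7.7 − 22.5 + 588.6 = 573.8
Overall = 0.22 × (-17) + 0.43 × 490 + 0.35 × 573.8 = -3.74 + 210.7 + 200.83 = 407.79

$407.79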